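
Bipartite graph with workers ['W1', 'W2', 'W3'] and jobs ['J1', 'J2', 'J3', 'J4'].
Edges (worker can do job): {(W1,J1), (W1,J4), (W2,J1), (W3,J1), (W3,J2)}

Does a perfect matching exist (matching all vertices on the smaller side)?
Yes, perfect matching exists (size 3)

Perfect matching: {(W1,J4), (W2,J1), (W3,J2)}
All 3 vertices on the smaller side are matched.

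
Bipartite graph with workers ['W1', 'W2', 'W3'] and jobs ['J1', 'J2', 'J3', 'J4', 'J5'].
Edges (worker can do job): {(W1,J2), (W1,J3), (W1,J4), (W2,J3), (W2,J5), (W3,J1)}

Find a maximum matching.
Matching: {(W1,J3), (W2,J5), (W3,J1)}

Maximum matching (size 3):
  W1 → J3
  W2 → J5
  W3 → J1

Each worker is assigned to at most one job, and each job to at most one worker.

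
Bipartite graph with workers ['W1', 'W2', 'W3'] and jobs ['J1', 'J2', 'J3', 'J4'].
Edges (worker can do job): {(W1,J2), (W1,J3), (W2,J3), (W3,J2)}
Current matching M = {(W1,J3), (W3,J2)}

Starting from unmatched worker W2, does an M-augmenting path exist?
No augmenting path from W2

Alternating search from W2 reaches jobs: {J2, J3}.
Every reachable job is already matched in M, and following those matched edges back to workers exposes no further unvisited jobs.
No M-augmenting path from W2 exists.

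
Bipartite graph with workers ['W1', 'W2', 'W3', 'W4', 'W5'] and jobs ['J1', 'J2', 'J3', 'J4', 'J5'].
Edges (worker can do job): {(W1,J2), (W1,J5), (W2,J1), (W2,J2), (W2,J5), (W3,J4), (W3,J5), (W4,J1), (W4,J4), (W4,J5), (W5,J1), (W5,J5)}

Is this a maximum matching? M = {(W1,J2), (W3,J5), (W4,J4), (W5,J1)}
Yes, size 4 is maximum

Proposed matching has size 4.
Maximum matching size for this graph: 4.

This is a maximum matching.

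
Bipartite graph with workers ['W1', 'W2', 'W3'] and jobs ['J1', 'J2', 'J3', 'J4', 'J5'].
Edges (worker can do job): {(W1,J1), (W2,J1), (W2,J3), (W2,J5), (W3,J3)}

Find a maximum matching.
Matching: {(W1,J1), (W2,J5), (W3,J3)}

Maximum matching (size 3):
  W1 → J1
  W2 → J5
  W3 → J3

Each worker is assigned to at most one job, and each job to at most one worker.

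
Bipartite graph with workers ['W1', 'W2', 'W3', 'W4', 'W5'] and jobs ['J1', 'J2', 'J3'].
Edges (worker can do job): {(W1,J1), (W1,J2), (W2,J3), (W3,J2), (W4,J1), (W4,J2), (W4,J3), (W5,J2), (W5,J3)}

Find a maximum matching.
Matching: {(W3,J2), (W4,J1), (W5,J3)}

Maximum matching (size 3):
  W3 → J2
  W4 → J1
  W5 → J3

Each worker is assigned to at most one job, and each job to at most one worker.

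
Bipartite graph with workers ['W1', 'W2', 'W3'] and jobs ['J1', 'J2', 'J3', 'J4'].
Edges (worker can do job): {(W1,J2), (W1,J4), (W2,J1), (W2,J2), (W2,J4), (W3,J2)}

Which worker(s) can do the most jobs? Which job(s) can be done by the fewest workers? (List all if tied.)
Most versatile: W2 (3 jobs); Least covered: J3 (0 workers)

Worker degrees (jobs they can do): W1:2, W2:3, W3:1
Job degrees (workers who can do it): J1:1, J2:3, J3:0, J4:2

Maximum worker degree is 3, achieved by: W2
Minimum job degree is 0, achieved by: J3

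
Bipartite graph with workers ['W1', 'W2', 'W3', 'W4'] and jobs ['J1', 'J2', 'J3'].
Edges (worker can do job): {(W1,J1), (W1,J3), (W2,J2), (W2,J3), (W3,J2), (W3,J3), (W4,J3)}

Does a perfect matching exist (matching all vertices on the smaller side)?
Yes, perfect matching exists (size 3)

Perfect matching: {(W1,J1), (W3,J2), (W4,J3)}
All 3 vertices on the smaller side are matched.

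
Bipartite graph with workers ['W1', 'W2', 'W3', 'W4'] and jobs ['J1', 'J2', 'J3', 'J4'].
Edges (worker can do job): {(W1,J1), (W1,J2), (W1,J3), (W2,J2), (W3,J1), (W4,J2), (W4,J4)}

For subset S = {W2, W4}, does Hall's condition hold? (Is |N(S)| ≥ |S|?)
Yes: |N(S)| = 2, |S| = 2

Subset S = {W2, W4}
Neighbors N(S) = {J2, J4}

|N(S)| = 2, |S| = 2
Hall's condition: |N(S)| ≥ |S| is satisfied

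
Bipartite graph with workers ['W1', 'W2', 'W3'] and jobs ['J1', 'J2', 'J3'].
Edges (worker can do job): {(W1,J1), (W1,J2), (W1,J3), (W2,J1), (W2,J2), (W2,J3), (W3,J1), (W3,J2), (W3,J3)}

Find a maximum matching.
Matching: {(W1,J1), (W2,J3), (W3,J2)}

Maximum matching (size 3):
  W1 → J1
  W2 → J3
  W3 → J2

Each worker is assigned to at most one job, and each job to at most one worker.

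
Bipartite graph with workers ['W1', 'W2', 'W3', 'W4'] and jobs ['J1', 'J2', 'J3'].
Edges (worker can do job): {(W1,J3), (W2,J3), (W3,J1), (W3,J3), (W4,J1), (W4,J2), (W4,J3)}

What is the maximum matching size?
Maximum matching size = 3

Maximum matching: {(W1,J3), (W3,J1), (W4,J2)}
Size: 3

This assigns 3 workers to 3 distinct jobs.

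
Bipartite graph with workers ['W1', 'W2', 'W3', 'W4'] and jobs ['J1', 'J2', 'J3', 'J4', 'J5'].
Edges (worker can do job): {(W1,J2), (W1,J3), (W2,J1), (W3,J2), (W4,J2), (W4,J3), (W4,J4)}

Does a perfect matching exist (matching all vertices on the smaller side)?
Yes, perfect matching exists (size 4)

Perfect matching: {(W1,J3), (W2,J1), (W3,J2), (W4,J4)}
All 4 vertices on the smaller side are matched.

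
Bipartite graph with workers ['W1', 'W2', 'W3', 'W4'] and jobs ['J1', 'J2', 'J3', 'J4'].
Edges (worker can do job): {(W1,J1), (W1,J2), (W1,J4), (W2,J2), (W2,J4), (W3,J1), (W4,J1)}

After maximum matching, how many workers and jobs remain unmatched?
Unmatched: 1 workers, 1 jobs

Maximum matching size: 3
Workers: 4 total, 3 matched, 1 unmatched
Jobs: 4 total, 3 matched, 1 unmatched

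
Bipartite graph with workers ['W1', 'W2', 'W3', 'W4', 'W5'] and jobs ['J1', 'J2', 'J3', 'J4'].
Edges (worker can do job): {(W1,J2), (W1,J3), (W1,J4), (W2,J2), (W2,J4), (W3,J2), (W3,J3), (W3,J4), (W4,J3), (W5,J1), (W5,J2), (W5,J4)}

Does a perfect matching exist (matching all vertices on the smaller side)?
Yes, perfect matching exists (size 4)

Perfect matching: {(W1,J2), (W2,J4), (W3,J3), (W5,J1)}
All 4 vertices on the smaller side are matched.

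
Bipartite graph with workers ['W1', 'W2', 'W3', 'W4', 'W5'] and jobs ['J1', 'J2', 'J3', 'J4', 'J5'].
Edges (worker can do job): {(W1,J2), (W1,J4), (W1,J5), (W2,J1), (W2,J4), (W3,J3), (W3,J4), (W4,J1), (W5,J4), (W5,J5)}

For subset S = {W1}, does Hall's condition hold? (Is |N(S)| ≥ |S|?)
Yes: |N(S)| = 3, |S| = 1

Subset S = {W1}
Neighbors N(S) = {J2, J4, J5}

|N(S)| = 3, |S| = 1
Hall's condition: |N(S)| ≥ |S| is satisfied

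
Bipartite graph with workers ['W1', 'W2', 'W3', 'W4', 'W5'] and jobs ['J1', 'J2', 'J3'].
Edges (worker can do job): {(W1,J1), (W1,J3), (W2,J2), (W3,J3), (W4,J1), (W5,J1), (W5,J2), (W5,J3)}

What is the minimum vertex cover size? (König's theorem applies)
Minimum vertex cover size = 3

By König's theorem: in bipartite graphs,
min vertex cover = max matching = 3

Maximum matching has size 3, so minimum vertex cover also has size 3.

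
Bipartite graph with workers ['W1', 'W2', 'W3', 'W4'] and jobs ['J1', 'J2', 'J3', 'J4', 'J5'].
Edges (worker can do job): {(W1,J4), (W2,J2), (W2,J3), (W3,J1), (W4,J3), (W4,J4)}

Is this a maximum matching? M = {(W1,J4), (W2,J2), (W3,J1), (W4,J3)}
Yes, size 4 is maximum

Proposed matching has size 4.
Maximum matching size for this graph: 4.

This is a maximum matching.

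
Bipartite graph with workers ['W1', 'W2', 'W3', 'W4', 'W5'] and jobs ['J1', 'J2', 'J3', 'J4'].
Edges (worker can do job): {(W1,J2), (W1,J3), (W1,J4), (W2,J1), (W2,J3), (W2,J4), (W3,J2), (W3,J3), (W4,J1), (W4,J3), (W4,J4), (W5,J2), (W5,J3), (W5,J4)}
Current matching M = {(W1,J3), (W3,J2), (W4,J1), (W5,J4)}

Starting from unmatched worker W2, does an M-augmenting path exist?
No augmenting path from W2

Alternating search from W2 reaches jobs: {J1, J2, J3, J4}.
Every reachable job is already matched in M, and following those matched edges back to workers exposes no further unvisited jobs.
No M-augmenting path from W2 exists.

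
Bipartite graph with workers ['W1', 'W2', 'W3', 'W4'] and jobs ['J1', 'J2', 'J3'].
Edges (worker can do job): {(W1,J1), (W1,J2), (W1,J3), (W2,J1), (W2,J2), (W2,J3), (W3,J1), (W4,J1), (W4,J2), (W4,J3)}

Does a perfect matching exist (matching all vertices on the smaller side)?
Yes, perfect matching exists (size 3)

Perfect matching: {(W1,J2), (W3,J1), (W4,J3)}
All 3 vertices on the smaller side are matched.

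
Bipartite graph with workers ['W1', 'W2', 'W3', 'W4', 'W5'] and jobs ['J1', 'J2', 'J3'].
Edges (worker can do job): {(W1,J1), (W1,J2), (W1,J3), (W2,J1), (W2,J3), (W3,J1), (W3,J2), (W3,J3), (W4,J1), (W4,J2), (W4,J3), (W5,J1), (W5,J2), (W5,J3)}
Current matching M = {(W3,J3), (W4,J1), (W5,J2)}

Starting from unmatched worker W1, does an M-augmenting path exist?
No augmenting path from W1

Alternating search from W1 reaches jobs: {J1, J2, J3}.
Every reachable job is already matched in M, and following those matched edges back to workers exposes no further unvisited jobs.
No M-augmenting path from W1 exists.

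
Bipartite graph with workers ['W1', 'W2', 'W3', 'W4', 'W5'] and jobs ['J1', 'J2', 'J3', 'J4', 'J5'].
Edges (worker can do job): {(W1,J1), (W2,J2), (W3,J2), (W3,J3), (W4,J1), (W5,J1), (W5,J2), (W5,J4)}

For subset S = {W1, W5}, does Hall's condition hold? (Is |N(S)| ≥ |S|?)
Yes: |N(S)| = 3, |S| = 2

Subset S = {W1, W5}
Neighbors N(S) = {J1, J2, J4}

|N(S)| = 3, |S| = 2
Hall's condition: |N(S)| ≥ |S| is satisfied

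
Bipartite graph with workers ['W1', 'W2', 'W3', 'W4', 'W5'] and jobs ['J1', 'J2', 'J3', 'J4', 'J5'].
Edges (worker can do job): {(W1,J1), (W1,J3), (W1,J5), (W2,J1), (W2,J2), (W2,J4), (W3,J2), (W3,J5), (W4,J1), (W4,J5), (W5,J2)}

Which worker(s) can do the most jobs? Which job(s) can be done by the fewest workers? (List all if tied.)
Most versatile: W1, W2 (3 jobs); Least covered: J3, J4 (1 workers)

Worker degrees (jobs they can do): W1:3, W2:3, W3:2, W4:2, W5:1
Job degrees (workers who can do it): J1:3, J2:3, J3:1, J4:1, J5:3

Maximum worker degree is 3, achieved by: W1, W2
Minimum job degree is 1, achieved by: J3, J4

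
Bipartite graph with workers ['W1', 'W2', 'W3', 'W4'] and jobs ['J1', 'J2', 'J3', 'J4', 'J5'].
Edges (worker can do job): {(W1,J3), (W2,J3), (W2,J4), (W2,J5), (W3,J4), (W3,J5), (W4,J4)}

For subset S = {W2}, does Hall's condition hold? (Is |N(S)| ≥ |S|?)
Yes: |N(S)| = 3, |S| = 1

Subset S = {W2}
Neighbors N(S) = {J3, J4, J5}

|N(S)| = 3, |S| = 1
Hall's condition: |N(S)| ≥ |S| is satisfied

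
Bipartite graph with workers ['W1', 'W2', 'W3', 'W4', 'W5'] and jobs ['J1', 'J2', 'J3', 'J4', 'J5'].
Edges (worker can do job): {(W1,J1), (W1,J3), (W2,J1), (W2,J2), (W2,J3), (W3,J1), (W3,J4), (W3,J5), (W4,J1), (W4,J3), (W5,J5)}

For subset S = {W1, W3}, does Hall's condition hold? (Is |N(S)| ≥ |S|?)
Yes: |N(S)| = 4, |S| = 2

Subset S = {W1, W3}
Neighbors N(S) = {J1, J3, J4, J5}

|N(S)| = 4, |S| = 2
Hall's condition: |N(S)| ≥ |S| is satisfied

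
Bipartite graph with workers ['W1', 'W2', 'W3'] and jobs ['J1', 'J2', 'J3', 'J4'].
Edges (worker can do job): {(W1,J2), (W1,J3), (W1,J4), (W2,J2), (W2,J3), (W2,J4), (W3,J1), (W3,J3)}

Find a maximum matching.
Matching: {(W1,J2), (W2,J4), (W3,J1)}

Maximum matching (size 3):
  W1 → J2
  W2 → J4
  W3 → J1

Each worker is assigned to at most one job, and each job to at most one worker.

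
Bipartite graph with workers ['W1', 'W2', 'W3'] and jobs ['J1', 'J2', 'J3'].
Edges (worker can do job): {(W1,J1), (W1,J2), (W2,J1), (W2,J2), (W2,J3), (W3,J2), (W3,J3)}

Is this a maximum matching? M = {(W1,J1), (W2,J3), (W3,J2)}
Yes, size 3 is maximum

Proposed matching has size 3.
Maximum matching size for this graph: 3.

This is a maximum matching.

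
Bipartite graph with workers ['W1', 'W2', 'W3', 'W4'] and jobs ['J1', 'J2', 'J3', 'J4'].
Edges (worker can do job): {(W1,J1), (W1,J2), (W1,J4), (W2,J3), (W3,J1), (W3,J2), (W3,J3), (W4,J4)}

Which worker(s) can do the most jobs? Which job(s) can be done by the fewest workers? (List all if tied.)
Most versatile: W1, W3 (3 jobs); Least covered: J1, J2, J3, J4 (2 workers)

Worker degrees (jobs they can do): W1:3, W2:1, W3:3, W4:1
Job degrees (workers who can do it): J1:2, J2:2, J3:2, J4:2

Maximum worker degree is 3, achieved by: W1, W3
Minimum job degree is 2, achieved by: J1, J2, J3, J4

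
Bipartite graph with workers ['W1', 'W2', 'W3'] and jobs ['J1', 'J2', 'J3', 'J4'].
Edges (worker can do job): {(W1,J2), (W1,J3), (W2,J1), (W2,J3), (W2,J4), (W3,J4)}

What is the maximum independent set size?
Maximum independent set = 4

By König's theorem:
- Min vertex cover = Max matching = 3
- Max independent set = Total vertices - Min vertex cover
- Max independent set = 7 - 3 = 4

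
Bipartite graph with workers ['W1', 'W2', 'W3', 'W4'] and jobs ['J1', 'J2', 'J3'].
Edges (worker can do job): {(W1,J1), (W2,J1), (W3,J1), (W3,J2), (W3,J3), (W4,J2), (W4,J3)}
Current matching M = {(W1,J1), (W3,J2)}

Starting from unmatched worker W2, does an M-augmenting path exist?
No augmenting path from W2

Alternating search from W2 reaches jobs: {J1}.
Every reachable job is already matched in M, and following those matched edges back to workers exposes no further unvisited jobs.
No M-augmenting path from W2 exists.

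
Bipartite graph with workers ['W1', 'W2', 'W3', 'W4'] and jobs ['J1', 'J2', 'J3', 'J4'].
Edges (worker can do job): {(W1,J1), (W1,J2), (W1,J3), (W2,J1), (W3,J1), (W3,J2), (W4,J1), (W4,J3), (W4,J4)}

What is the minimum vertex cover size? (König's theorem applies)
Minimum vertex cover size = 4

By König's theorem: in bipartite graphs,
min vertex cover = max matching = 4

Maximum matching has size 4, so minimum vertex cover also has size 4.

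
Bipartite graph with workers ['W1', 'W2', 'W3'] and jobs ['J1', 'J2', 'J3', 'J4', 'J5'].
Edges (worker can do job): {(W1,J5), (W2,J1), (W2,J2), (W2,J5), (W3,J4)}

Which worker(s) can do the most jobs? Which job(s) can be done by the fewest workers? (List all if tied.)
Most versatile: W2 (3 jobs); Least covered: J3 (0 workers)

Worker degrees (jobs they can do): W1:1, W2:3, W3:1
Job degrees (workers who can do it): J1:1, J2:1, J3:0, J4:1, J5:2

Maximum worker degree is 3, achieved by: W2
Minimum job degree is 0, achieved by: J3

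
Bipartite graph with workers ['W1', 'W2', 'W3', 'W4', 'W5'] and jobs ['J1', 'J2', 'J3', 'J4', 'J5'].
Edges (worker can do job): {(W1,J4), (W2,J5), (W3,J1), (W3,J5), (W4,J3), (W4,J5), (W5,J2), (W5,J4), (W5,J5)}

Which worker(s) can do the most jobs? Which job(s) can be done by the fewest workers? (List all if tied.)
Most versatile: W5 (3 jobs); Least covered: J1, J2, J3 (1 workers)

Worker degrees (jobs they can do): W1:1, W2:1, W3:2, W4:2, W5:3
Job degrees (workers who can do it): J1:1, J2:1, J3:1, J4:2, J5:4

Maximum worker degree is 3, achieved by: W5
Minimum job degree is 1, achieved by: J1, J2, J3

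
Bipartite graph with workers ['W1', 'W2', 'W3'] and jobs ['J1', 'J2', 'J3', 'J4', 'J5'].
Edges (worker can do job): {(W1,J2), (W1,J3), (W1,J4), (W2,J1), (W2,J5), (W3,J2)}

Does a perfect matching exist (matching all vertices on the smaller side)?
Yes, perfect matching exists (size 3)

Perfect matching: {(W1,J3), (W2,J5), (W3,J2)}
All 3 vertices on the smaller side are matched.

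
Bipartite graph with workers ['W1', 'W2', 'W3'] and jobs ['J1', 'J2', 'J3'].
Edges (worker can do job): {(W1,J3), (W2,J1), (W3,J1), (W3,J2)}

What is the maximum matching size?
Maximum matching size = 3

Maximum matching: {(W1,J3), (W2,J1), (W3,J2)}
Size: 3

This assigns 3 workers to 3 distinct jobs.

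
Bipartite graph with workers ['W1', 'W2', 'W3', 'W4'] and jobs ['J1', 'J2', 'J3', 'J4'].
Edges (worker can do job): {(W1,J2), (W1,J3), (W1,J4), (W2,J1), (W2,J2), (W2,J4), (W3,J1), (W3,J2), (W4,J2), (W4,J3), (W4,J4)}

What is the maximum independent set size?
Maximum independent set = 4

By König's theorem:
- Min vertex cover = Max matching = 4
- Max independent set = Total vertices - Min vertex cover
- Max independent set = 8 - 4 = 4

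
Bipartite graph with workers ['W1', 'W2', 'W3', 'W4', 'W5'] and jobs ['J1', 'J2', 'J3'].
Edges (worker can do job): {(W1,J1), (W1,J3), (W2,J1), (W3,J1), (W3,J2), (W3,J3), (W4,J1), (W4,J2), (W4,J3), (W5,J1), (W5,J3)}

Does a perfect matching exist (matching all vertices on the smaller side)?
Yes, perfect matching exists (size 3)

Perfect matching: {(W3,J1), (W4,J2), (W5,J3)}
All 3 vertices on the smaller side are matched.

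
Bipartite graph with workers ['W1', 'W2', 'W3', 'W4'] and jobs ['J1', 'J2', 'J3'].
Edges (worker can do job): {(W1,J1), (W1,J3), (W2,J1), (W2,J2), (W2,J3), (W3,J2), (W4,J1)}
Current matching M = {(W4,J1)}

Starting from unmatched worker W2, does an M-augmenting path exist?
Yes: W2 → J2

An M-augmenting path alternates non-matching / matching edges, starting and ending at unmatched vertices.
Path: W2 → J2
(J2 is unmatched in M, so the path is augmenting.)
Flipping edges along this path would increase |M| from 1 to 2.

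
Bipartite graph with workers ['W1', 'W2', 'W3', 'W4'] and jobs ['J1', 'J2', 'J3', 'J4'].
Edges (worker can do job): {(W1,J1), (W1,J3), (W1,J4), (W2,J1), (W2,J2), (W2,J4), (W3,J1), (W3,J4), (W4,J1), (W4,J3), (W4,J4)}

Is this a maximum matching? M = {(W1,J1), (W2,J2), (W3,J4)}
No, size 3 is not maximum

Proposed matching has size 3.
Maximum matching size for this graph: 4.

This is NOT maximum - can be improved to size 4.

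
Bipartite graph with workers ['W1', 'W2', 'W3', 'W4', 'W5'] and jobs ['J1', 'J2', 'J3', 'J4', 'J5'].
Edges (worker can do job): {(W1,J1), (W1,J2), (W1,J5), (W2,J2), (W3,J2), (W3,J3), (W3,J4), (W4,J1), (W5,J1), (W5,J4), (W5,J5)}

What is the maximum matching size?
Maximum matching size = 5

Maximum matching: {(W1,J5), (W2,J2), (W3,J3), (W4,J1), (W5,J4)}
Size: 5

This assigns 5 workers to 5 distinct jobs.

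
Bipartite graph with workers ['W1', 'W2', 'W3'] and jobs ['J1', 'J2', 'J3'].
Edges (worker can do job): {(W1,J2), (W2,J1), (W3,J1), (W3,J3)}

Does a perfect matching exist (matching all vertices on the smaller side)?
Yes, perfect matching exists (size 3)

Perfect matching: {(W1,J2), (W2,J1), (W3,J3)}
All 3 vertices on the smaller side are matched.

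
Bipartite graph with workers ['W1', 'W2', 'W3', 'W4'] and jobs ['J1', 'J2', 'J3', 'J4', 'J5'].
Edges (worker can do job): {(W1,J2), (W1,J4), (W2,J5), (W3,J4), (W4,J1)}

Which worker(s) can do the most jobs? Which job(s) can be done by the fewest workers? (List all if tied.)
Most versatile: W1 (2 jobs); Least covered: J3 (0 workers)

Worker degrees (jobs they can do): W1:2, W2:1, W3:1, W4:1
Job degrees (workers who can do it): J1:1, J2:1, J3:0, J4:2, J5:1

Maximum worker degree is 2, achieved by: W1
Minimum job degree is 0, achieved by: J3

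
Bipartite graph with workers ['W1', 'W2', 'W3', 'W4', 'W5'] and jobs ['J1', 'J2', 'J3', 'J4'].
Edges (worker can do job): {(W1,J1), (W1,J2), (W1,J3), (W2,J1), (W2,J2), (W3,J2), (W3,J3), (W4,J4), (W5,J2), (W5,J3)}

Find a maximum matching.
Matching: {(W1,J1), (W3,J2), (W4,J4), (W5,J3)}

Maximum matching (size 4):
  W1 → J1
  W3 → J2
  W4 → J4
  W5 → J3

Each worker is assigned to at most one job, and each job to at most one worker.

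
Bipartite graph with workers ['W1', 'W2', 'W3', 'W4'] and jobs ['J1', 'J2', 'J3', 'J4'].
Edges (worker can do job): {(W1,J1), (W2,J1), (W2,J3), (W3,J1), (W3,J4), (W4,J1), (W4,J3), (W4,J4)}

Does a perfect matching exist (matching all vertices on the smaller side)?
No, maximum matching has size 3 < 4

Maximum matching has size 3, need 4 for perfect matching.
Unmatched workers: ['W1']
Unmatched jobs: ['J2']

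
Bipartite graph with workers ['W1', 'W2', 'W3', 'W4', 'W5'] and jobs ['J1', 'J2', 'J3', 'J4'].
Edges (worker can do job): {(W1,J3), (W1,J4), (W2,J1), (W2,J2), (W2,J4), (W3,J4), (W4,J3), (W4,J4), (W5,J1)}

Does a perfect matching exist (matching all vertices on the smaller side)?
Yes, perfect matching exists (size 4)

Perfect matching: {(W2,J2), (W3,J4), (W4,J3), (W5,J1)}
All 4 vertices on the smaller side are matched.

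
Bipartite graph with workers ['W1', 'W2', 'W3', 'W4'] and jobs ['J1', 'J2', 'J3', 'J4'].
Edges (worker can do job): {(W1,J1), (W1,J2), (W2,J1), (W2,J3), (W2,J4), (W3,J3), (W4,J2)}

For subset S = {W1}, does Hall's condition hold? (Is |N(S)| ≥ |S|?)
Yes: |N(S)| = 2, |S| = 1

Subset S = {W1}
Neighbors N(S) = {J1, J2}

|N(S)| = 2, |S| = 1
Hall's condition: |N(S)| ≥ |S| is satisfied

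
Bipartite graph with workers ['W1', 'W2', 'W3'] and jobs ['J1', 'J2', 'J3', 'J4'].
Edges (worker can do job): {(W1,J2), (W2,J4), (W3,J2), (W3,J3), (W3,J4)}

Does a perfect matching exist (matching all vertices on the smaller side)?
Yes, perfect matching exists (size 3)

Perfect matching: {(W1,J2), (W2,J4), (W3,J3)}
All 3 vertices on the smaller side are matched.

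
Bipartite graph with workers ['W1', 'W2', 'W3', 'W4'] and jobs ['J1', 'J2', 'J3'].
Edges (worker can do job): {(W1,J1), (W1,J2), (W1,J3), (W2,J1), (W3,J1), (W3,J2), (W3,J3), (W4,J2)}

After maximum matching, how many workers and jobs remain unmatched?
Unmatched: 1 workers, 0 jobs

Maximum matching size: 3
Workers: 4 total, 3 matched, 1 unmatched
Jobs: 3 total, 3 matched, 0 unmatched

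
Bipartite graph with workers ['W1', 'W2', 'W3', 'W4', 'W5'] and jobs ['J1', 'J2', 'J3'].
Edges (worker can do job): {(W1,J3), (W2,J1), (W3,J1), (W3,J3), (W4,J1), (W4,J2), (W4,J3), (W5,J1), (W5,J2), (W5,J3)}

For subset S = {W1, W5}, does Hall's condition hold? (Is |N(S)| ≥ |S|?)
Yes: |N(S)| = 3, |S| = 2

Subset S = {W1, W5}
Neighbors N(S) = {J1, J2, J3}

|N(S)| = 3, |S| = 2
Hall's condition: |N(S)| ≥ |S| is satisfied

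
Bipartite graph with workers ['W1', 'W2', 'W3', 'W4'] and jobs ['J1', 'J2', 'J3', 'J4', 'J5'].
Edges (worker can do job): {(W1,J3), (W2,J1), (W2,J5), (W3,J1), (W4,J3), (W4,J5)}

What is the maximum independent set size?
Maximum independent set = 6

By König's theorem:
- Min vertex cover = Max matching = 3
- Max independent set = Total vertices - Min vertex cover
- Max independent set = 9 - 3 = 6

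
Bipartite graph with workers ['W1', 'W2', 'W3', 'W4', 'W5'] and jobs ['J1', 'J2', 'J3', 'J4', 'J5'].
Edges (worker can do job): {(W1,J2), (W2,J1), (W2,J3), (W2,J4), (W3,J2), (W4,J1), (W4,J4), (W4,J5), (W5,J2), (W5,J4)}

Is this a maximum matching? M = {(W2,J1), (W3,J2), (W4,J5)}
No, size 3 is not maximum

Proposed matching has size 3.
Maximum matching size for this graph: 4.

This is NOT maximum - can be improved to size 4.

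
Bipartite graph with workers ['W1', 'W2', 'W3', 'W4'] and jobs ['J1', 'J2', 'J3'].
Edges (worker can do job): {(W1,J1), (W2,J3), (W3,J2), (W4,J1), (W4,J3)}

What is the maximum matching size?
Maximum matching size = 3

Maximum matching: {(W2,J3), (W3,J2), (W4,J1)}
Size: 3

This assigns 3 workers to 3 distinct jobs.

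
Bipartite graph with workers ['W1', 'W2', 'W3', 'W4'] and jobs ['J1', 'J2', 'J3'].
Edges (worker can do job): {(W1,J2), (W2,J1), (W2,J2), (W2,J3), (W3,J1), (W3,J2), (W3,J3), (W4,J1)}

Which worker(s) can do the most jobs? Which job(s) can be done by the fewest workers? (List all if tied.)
Most versatile: W2, W3 (3 jobs); Least covered: J3 (2 workers)

Worker degrees (jobs they can do): W1:1, W2:3, W3:3, W4:1
Job degrees (workers who can do it): J1:3, J2:3, J3:2

Maximum worker degree is 3, achieved by: W2, W3
Minimum job degree is 2, achieved by: J3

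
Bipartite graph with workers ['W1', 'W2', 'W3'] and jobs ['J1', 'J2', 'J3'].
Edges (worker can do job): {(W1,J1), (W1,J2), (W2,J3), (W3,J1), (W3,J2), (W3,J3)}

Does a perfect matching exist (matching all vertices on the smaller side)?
Yes, perfect matching exists (size 3)

Perfect matching: {(W1,J2), (W2,J3), (W3,J1)}
All 3 vertices on the smaller side are matched.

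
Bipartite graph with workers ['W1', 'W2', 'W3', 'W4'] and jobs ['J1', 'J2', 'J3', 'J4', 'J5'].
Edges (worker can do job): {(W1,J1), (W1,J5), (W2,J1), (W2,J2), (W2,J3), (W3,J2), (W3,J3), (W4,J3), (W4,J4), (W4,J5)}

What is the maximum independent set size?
Maximum independent set = 5

By König's theorem:
- Min vertex cover = Max matching = 4
- Max independent set = Total vertices - Min vertex cover
- Max independent set = 9 - 4 = 5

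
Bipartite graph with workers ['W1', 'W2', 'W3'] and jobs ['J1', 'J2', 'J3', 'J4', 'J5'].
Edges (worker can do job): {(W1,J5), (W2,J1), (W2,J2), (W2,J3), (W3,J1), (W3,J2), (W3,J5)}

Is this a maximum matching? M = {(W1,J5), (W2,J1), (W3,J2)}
Yes, size 3 is maximum

Proposed matching has size 3.
Maximum matching size for this graph: 3.

This is a maximum matching.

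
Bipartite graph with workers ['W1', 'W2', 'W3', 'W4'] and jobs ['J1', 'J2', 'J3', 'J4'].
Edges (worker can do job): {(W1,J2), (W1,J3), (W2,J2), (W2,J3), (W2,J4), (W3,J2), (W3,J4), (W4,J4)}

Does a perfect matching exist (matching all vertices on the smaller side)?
No, maximum matching has size 3 < 4

Maximum matching has size 3, need 4 for perfect matching.
Unmatched workers: ['W2']
Unmatched jobs: ['J1']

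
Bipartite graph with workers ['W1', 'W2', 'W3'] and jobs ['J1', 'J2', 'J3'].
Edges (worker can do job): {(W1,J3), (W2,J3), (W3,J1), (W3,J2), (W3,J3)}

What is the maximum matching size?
Maximum matching size = 2

Maximum matching: {(W1,J3), (W3,J1)}
Size: 2

This assigns 2 workers to 2 distinct jobs.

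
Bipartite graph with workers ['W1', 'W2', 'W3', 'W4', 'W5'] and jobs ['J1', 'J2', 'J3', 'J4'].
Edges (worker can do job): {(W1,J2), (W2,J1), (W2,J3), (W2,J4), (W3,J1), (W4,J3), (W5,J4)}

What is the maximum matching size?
Maximum matching size = 4

Maximum matching: {(W1,J2), (W3,J1), (W4,J3), (W5,J4)}
Size: 4

This assigns 4 workers to 4 distinct jobs.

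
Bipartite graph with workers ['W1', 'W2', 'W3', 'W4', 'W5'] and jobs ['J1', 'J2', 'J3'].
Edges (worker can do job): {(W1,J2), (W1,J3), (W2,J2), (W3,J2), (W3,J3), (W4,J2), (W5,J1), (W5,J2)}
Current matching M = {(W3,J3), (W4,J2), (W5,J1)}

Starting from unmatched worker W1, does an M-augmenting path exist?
No augmenting path from W1

Alternating search from W1 reaches jobs: {J2, J3}.
Every reachable job is already matched in M, and following those matched edges back to workers exposes no further unvisited jobs.
No M-augmenting path from W1 exists.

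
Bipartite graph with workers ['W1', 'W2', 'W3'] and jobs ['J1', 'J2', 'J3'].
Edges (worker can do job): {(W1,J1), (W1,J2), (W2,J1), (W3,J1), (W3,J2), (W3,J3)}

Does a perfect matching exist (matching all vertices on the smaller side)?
Yes, perfect matching exists (size 3)

Perfect matching: {(W1,J2), (W2,J1), (W3,J3)}
All 3 vertices on the smaller side are matched.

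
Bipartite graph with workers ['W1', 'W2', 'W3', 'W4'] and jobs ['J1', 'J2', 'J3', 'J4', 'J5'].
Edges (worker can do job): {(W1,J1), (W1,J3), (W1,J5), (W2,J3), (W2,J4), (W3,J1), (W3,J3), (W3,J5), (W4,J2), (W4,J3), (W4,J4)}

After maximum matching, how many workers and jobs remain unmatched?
Unmatched: 0 workers, 1 jobs

Maximum matching size: 4
Workers: 4 total, 4 matched, 0 unmatched
Jobs: 5 total, 4 matched, 1 unmatched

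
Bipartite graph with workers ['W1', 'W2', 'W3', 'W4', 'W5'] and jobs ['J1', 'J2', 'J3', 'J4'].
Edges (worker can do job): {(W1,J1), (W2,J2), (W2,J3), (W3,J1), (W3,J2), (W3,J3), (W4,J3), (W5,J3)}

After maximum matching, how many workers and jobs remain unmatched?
Unmatched: 2 workers, 1 jobs

Maximum matching size: 3
Workers: 5 total, 3 matched, 2 unmatched
Jobs: 4 total, 3 matched, 1 unmatched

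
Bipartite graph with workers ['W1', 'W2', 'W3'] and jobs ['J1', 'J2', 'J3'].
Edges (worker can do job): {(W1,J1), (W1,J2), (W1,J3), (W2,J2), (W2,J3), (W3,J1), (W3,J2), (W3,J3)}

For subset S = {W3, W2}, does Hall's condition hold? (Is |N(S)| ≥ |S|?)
Yes: |N(S)| = 3, |S| = 2

Subset S = {W3, W2}
Neighbors N(S) = {J1, J2, J3}

|N(S)| = 3, |S| = 2
Hall's condition: |N(S)| ≥ |S| is satisfied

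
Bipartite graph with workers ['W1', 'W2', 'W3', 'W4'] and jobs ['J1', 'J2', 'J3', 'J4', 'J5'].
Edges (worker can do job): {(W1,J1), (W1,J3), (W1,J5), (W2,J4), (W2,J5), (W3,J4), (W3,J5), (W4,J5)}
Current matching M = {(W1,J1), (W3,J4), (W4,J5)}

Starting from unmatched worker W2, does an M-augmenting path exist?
No augmenting path from W2

Alternating search from W2 reaches jobs: {J4, J5}.
Every reachable job is already matched in M, and following those matched edges back to workers exposes no further unvisited jobs.
No M-augmenting path from W2 exists.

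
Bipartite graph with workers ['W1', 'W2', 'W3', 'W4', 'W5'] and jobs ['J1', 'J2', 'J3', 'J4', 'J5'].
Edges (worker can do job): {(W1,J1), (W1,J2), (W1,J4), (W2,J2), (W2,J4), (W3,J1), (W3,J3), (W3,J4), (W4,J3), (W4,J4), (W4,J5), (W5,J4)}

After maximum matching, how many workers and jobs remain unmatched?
Unmatched: 0 workers, 0 jobs

Maximum matching size: 5
Workers: 5 total, 5 matched, 0 unmatched
Jobs: 5 total, 5 matched, 0 unmatched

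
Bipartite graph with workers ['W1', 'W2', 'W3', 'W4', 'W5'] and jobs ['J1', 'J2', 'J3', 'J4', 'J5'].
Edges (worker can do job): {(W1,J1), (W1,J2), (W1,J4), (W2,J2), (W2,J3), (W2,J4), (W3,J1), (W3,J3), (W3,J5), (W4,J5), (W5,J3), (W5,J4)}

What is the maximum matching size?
Maximum matching size = 5

Maximum matching: {(W1,J1), (W2,J2), (W3,J3), (W4,J5), (W5,J4)}
Size: 5

This assigns 5 workers to 5 distinct jobs.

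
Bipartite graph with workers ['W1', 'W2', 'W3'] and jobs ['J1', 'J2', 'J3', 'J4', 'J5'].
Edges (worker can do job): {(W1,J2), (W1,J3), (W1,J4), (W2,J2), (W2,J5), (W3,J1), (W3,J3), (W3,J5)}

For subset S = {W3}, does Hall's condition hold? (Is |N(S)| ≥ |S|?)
Yes: |N(S)| = 3, |S| = 1

Subset S = {W3}
Neighbors N(S) = {J1, J3, J5}

|N(S)| = 3, |S| = 1
Hall's condition: |N(S)| ≥ |S| is satisfied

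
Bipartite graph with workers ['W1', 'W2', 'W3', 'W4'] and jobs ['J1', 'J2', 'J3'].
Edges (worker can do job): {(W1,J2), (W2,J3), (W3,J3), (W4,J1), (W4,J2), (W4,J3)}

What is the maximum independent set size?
Maximum independent set = 4

By König's theorem:
- Min vertex cover = Max matching = 3
- Max independent set = Total vertices - Min vertex cover
- Max independent set = 7 - 3 = 4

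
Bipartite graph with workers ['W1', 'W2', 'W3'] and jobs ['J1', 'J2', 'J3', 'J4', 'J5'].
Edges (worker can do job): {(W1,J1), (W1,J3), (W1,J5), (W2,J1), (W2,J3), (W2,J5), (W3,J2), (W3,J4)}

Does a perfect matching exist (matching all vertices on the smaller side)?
Yes, perfect matching exists (size 3)

Perfect matching: {(W1,J3), (W2,J5), (W3,J2)}
All 3 vertices on the smaller side are matched.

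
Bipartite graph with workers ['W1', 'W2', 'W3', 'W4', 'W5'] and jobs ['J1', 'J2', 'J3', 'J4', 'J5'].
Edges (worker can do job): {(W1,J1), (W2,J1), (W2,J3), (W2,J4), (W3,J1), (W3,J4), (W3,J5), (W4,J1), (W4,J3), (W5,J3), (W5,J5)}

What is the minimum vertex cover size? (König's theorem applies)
Minimum vertex cover size = 4

By König's theorem: in bipartite graphs,
min vertex cover = max matching = 4

Maximum matching has size 4, so minimum vertex cover also has size 4.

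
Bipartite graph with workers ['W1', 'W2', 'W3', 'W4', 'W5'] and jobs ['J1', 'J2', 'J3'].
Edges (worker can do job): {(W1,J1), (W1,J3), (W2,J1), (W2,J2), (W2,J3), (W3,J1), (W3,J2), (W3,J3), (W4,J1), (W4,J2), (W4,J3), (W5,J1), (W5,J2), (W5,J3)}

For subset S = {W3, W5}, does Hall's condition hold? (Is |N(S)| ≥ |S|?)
Yes: |N(S)| = 3, |S| = 2

Subset S = {W3, W5}
Neighbors N(S) = {J1, J2, J3}

|N(S)| = 3, |S| = 2
Hall's condition: |N(S)| ≥ |S| is satisfied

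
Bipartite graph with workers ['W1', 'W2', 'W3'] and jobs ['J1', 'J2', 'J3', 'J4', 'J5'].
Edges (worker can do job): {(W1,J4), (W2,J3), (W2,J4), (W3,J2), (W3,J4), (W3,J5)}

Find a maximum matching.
Matching: {(W1,J4), (W2,J3), (W3,J2)}

Maximum matching (size 3):
  W1 → J4
  W2 → J3
  W3 → J2

Each worker is assigned to at most one job, and each job to at most one worker.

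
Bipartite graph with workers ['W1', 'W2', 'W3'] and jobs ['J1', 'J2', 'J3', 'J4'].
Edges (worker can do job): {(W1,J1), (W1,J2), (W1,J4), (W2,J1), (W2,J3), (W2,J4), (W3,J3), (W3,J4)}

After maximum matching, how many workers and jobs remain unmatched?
Unmatched: 0 workers, 1 jobs

Maximum matching size: 3
Workers: 3 total, 3 matched, 0 unmatched
Jobs: 4 total, 3 matched, 1 unmatched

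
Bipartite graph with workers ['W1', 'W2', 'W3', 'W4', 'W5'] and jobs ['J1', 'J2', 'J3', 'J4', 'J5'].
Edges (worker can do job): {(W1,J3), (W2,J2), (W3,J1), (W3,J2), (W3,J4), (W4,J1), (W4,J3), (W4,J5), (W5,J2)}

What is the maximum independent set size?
Maximum independent set = 6

By König's theorem:
- Min vertex cover = Max matching = 4
- Max independent set = Total vertices - Min vertex cover
- Max independent set = 10 - 4 = 6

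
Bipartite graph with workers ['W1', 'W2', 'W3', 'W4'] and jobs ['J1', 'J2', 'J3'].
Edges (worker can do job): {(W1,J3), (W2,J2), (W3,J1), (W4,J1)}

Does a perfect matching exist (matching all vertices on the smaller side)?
Yes, perfect matching exists (size 3)

Perfect matching: {(W1,J3), (W2,J2), (W4,J1)}
All 3 vertices on the smaller side are matched.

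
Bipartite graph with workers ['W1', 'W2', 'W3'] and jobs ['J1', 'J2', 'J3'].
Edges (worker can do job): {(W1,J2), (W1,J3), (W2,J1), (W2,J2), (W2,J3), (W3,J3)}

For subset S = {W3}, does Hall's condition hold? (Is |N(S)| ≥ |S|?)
Yes: |N(S)| = 1, |S| = 1

Subset S = {W3}
Neighbors N(S) = {J3}

|N(S)| = 1, |S| = 1
Hall's condition: |N(S)| ≥ |S| is satisfied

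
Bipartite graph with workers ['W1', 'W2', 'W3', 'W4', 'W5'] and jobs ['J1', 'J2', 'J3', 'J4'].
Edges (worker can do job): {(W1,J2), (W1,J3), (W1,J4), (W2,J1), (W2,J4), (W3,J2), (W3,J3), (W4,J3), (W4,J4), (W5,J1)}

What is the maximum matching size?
Maximum matching size = 4

Maximum matching: {(W1,J2), (W3,J3), (W4,J4), (W5,J1)}
Size: 4

This assigns 4 workers to 4 distinct jobs.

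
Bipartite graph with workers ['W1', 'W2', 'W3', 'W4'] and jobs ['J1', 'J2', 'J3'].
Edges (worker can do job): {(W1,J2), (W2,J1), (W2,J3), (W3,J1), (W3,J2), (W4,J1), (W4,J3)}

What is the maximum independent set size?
Maximum independent set = 4

By König's theorem:
- Min vertex cover = Max matching = 3
- Max independent set = Total vertices - Min vertex cover
- Max independent set = 7 - 3 = 4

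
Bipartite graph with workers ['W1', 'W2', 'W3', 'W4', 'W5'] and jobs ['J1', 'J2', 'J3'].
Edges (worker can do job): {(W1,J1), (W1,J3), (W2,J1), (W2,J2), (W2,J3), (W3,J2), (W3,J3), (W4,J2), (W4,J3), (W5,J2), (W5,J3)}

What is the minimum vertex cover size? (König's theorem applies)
Minimum vertex cover size = 3

By König's theorem: in bipartite graphs,
min vertex cover = max matching = 3

Maximum matching has size 3, so minimum vertex cover also has size 3.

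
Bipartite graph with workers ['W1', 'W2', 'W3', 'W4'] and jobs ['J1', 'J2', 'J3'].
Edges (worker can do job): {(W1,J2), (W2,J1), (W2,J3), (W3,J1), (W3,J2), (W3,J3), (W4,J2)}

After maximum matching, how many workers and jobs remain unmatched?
Unmatched: 1 workers, 0 jobs

Maximum matching size: 3
Workers: 4 total, 3 matched, 1 unmatched
Jobs: 3 total, 3 matched, 0 unmatched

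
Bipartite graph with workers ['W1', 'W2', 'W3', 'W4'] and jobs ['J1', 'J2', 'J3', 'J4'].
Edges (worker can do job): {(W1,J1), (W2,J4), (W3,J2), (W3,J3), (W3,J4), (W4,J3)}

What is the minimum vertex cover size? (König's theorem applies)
Minimum vertex cover size = 4

By König's theorem: in bipartite graphs,
min vertex cover = max matching = 4

Maximum matching has size 4, so minimum vertex cover also has size 4.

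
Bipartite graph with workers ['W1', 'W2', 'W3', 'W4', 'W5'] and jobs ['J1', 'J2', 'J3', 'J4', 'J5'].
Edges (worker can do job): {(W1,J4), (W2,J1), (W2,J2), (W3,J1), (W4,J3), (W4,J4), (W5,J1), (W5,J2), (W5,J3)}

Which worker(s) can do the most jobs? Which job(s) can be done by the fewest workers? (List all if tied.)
Most versatile: W5 (3 jobs); Least covered: J5 (0 workers)

Worker degrees (jobs they can do): W1:1, W2:2, W3:1, W4:2, W5:3
Job degrees (workers who can do it): J1:3, J2:2, J3:2, J4:2, J5:0

Maximum worker degree is 3, achieved by: W5
Minimum job degree is 0, achieved by: J5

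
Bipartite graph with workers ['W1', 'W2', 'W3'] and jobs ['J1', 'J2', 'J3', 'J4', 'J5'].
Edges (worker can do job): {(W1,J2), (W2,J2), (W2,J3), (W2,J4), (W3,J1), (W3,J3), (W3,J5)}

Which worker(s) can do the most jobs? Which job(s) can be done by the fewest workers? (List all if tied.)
Most versatile: W2, W3 (3 jobs); Least covered: J1, J4, J5 (1 workers)

Worker degrees (jobs they can do): W1:1, W2:3, W3:3
Job degrees (workers who can do it): J1:1, J2:2, J3:2, J4:1, J5:1

Maximum worker degree is 3, achieved by: W2, W3
Minimum job degree is 1, achieved by: J1, J4, J5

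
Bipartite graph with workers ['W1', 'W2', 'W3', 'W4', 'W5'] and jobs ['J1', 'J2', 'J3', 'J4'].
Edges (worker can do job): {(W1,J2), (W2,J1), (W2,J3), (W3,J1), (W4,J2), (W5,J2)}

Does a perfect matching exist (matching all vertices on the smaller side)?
No, maximum matching has size 3 < 4

Maximum matching has size 3, need 4 for perfect matching.
Unmatched workers: ['W4', 'W1']
Unmatched jobs: ['J4']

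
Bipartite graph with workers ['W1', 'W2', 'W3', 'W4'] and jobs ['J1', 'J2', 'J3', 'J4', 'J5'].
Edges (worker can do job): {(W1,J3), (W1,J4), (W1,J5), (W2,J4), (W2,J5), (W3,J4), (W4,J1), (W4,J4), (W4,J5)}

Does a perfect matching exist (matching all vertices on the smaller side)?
Yes, perfect matching exists (size 4)

Perfect matching: {(W1,J3), (W2,J5), (W3,J4), (W4,J1)}
All 4 vertices on the smaller side are matched.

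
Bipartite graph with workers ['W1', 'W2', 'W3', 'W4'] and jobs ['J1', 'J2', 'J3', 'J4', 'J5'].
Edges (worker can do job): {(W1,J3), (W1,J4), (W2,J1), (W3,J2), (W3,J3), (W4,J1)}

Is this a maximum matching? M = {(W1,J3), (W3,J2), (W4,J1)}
Yes, size 3 is maximum

Proposed matching has size 3.
Maximum matching size for this graph: 3.

This is a maximum matching.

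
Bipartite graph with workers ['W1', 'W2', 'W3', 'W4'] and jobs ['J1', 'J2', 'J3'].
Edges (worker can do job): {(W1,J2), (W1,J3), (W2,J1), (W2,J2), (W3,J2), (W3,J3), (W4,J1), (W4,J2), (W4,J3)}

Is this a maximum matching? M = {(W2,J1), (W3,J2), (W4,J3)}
Yes, size 3 is maximum

Proposed matching has size 3.
Maximum matching size for this graph: 3.

This is a maximum matching.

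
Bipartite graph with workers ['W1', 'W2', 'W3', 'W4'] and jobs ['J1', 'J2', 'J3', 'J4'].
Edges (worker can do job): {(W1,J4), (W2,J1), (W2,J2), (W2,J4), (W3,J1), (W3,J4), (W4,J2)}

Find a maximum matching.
Matching: {(W1,J4), (W3,J1), (W4,J2)}

Maximum matching (size 3):
  W1 → J4
  W3 → J1
  W4 → J2

Each worker is assigned to at most one job, and each job to at most one worker.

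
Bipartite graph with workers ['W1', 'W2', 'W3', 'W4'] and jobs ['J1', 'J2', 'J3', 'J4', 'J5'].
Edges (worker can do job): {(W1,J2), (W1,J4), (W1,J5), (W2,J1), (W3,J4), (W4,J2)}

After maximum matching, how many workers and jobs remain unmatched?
Unmatched: 0 workers, 1 jobs

Maximum matching size: 4
Workers: 4 total, 4 matched, 0 unmatched
Jobs: 5 total, 4 matched, 1 unmatched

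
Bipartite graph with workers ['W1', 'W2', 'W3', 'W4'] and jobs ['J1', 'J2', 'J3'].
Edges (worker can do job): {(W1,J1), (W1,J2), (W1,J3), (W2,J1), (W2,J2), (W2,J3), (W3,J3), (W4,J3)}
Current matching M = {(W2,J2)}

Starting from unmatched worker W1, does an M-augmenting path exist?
Yes: W1 → J1

An M-augmenting path alternates non-matching / matching edges, starting and ending at unmatched vertices.
Path: W1 → J1
(J1 is unmatched in M, so the path is augmenting.)
Flipping edges along this path would increase |M| from 1 to 2.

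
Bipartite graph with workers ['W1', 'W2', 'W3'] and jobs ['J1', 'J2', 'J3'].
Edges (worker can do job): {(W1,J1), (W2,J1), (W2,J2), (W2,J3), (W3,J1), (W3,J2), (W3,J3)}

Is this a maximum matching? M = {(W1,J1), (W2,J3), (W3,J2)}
Yes, size 3 is maximum

Proposed matching has size 3.
Maximum matching size for this graph: 3.

This is a maximum matching.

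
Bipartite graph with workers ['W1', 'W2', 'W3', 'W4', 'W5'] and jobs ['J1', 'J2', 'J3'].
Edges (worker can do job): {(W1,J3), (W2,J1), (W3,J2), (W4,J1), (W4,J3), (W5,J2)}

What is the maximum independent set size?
Maximum independent set = 5

By König's theorem:
- Min vertex cover = Max matching = 3
- Max independent set = Total vertices - Min vertex cover
- Max independent set = 8 - 3 = 5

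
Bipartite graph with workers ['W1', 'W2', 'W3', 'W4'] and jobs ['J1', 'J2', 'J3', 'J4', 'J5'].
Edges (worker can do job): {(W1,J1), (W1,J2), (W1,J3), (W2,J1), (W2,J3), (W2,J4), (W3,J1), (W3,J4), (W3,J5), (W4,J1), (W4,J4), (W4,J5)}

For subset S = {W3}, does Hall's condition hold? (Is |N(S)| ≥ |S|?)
Yes: |N(S)| = 3, |S| = 1

Subset S = {W3}
Neighbors N(S) = {J1, J4, J5}

|N(S)| = 3, |S| = 1
Hall's condition: |N(S)| ≥ |S| is satisfied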